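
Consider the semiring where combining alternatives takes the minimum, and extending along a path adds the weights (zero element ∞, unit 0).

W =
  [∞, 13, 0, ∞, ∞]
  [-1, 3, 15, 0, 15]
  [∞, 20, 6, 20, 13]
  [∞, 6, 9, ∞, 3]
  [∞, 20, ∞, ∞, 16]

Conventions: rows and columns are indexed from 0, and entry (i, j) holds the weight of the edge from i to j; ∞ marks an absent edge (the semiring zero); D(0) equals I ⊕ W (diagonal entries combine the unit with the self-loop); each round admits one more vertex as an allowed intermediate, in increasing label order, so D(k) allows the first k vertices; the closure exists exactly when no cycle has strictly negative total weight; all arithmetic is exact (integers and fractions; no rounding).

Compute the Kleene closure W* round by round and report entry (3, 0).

D(0):
  [0, 13, 0, ∞, ∞]
  [-1, 0, 15, 0, 15]
  [∞, 20, 0, 20, 13]
  [∞, 6, 9, 0, 3]
  [∞, 20, ∞, ∞, 0]
D(1):
  [0, 13, 0, ∞, ∞]
  [-1, 0, -1, 0, 15]
  [∞, 20, 0, 20, 13]
  [∞, 6, 9, 0, 3]
  [∞, 20, ∞, ∞, 0]
D(2):
  [0, 13, 0, 13, 28]
  [-1, 0, -1, 0, 15]
  [19, 20, 0, 20, 13]
  [5, 6, 5, 0, 3]
  [19, 20, 19, 20, 0]
D(3):
  [0, 13, 0, 13, 13]
  [-1, 0, -1, 0, 12]
  [19, 20, 0, 20, 13]
  [5, 6, 5, 0, 3]
  [19, 20, 19, 20, 0]
D(4):
  [0, 13, 0, 13, 13]
  [-1, 0, -1, 0, 3]
  [19, 20, 0, 20, 13]
  [5, 6, 5, 0, 3]
  [19, 20, 19, 20, 0]
D(5):
  [0, 13, 0, 13, 13]
  [-1, 0, -1, 0, 3]
  [19, 20, 0, 20, 13]
  [5, 6, 5, 0, 3]
  [19, 20, 19, 20, 0]
Answer: W*[3][0] = 5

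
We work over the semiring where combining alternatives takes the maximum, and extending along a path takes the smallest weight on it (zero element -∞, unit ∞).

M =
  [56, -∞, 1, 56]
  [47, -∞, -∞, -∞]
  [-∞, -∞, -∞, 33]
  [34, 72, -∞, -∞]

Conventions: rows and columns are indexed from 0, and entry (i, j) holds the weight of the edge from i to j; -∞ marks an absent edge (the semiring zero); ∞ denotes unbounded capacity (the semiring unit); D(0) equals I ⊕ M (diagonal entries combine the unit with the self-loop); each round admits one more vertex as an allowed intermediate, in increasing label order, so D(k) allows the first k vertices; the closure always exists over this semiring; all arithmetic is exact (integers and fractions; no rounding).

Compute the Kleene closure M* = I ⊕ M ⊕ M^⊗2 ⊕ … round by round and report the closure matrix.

D(0):
  [∞, -∞, 1, 56]
  [47, ∞, -∞, -∞]
  [-∞, -∞, ∞, 33]
  [34, 72, -∞, ∞]
D(1):
  [∞, -∞, 1, 56]
  [47, ∞, 1, 47]
  [-∞, -∞, ∞, 33]
  [34, 72, 1, ∞]
D(2):
  [∞, -∞, 1, 56]
  [47, ∞, 1, 47]
  [-∞, -∞, ∞, 33]
  [47, 72, 1, ∞]
D(3):
  [∞, -∞, 1, 56]
  [47, ∞, 1, 47]
  [-∞, -∞, ∞, 33]
  [47, 72, 1, ∞]
D(4):
  [∞, 56, 1, 56]
  [47, ∞, 1, 47]
  [33, 33, ∞, 33]
  [47, 72, 1, ∞]
Answer: M* = [[∞, 56, 1, 56], [47, ∞, 1, 47], [33, 33, ∞, 33], [47, 72, 1, ∞]]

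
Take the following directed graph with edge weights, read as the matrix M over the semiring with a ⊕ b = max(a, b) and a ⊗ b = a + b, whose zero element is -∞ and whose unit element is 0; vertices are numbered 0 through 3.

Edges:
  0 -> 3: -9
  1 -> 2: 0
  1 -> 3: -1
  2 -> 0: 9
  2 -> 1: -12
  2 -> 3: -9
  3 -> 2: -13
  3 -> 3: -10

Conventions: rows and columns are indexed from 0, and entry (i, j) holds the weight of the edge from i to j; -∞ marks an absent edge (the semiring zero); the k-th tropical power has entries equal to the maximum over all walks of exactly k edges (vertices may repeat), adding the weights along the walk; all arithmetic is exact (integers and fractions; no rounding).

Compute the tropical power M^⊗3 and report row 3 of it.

M^⊗2:
  [-∞, -∞, -22, -19]
  [9, -12, -14, -9]
  [-∞, -∞, -12, 0]
  [-4, -25, -23, -20]
M^⊗3:
  [-13, -34, -32, -29]
  [-5, -26, -12, 0]
  [-3, -24, -13, -10]
  [-14, -35, -25, -13]
Answer: row 3 of M^⊗3 = [-14, -35, -25, -13]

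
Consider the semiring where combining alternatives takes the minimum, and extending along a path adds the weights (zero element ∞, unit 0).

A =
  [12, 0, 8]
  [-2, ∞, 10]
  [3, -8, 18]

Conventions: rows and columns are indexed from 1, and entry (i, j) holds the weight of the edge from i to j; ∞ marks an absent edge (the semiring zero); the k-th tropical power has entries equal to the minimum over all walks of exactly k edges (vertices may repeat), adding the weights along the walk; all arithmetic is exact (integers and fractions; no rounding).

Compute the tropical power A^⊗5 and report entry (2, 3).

A^⊗2:
  [-2, 0, 10]
  [10, -2, 6]
  [-10, 3, 2]
A^⊗3:
  [-2, -2, 6]
  [-4, -2, 8]
  [1, -10, -2]
A^⊗4:
  [-4, -2, 6]
  [-4, -4, 4]
  [-12, -10, 0]
A^⊗5:
  [-4, -4, 4]
  [-6, -4, 4]
  [-12, -12, -4]
Key observation: the optimum is the walk 2->1->3->2->1->3, with weight (-2) + 8 + (-8) + (-2) + 8 = 4.
Optimal value attained by: walk 2->1->3->2->1->3.
Answer: (A^⊗5)[2][3] = 4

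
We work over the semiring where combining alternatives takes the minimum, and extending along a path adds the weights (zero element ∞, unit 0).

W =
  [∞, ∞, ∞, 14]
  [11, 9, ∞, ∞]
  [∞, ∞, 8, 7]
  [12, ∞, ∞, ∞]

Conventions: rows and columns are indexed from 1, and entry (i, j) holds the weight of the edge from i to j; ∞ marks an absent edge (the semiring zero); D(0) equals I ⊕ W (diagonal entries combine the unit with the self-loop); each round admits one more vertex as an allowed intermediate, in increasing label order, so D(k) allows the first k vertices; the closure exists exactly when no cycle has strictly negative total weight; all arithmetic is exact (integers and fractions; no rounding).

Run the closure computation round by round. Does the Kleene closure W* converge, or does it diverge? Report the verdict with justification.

D(0):
  [0, ∞, ∞, 14]
  [11, 0, ∞, ∞]
  [∞, ∞, 0, 7]
  [12, ∞, ∞, 0]
D(1):
  [0, ∞, ∞, 14]
  [11, 0, ∞, 25]
  [∞, ∞, 0, 7]
  [12, ∞, ∞, 0]
D(2):
  [0, ∞, ∞, 14]
  [11, 0, ∞, 25]
  [∞, ∞, 0, 7]
  [12, ∞, ∞, 0]
D(3):
  [0, ∞, ∞, 14]
  [11, 0, ∞, 25]
  [∞, ∞, 0, 7]
  [12, ∞, ∞, 0]
D(4):
  [0, ∞, ∞, 14]
  [11, 0, ∞, 25]
  [19, ∞, 0, 7]
  [12, ∞, ∞, 0]
Key observation: every diagonal entry stays at the unit through all rounds, so no improving cycle exists.
Answer: CONVERGES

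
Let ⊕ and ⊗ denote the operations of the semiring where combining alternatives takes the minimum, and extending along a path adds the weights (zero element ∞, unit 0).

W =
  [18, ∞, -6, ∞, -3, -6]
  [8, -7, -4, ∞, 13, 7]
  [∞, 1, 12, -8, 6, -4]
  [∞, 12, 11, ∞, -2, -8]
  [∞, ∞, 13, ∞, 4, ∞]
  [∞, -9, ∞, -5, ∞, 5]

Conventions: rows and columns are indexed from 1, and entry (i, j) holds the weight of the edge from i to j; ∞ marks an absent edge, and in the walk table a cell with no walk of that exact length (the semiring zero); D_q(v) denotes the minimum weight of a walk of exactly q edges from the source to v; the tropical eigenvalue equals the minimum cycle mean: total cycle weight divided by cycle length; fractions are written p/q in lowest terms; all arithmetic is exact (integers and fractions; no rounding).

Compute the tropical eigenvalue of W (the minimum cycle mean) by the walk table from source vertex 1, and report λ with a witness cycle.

q=0: [0, ∞, ∞, ∞, ∞, ∞]
q=1: [18, ∞, -6, ∞, -3, -6]
q=2: [36, -15, 6, -14, 0, -10]
q=3: [-7, -22, -19, -15, -16, -22]
q=4: [-14, -31, -26, -27, -17, -23]
q=5: [-23, -38, -35, -34, -29, -35]
q=6: [-30, -45, -42, -43, -36, -42]
Optimal cycle mean attained by: cycle 2->3->4->6->2, total (-4) + (-8) + (-8) + (-9), length 4.
Answer: λ = -29/4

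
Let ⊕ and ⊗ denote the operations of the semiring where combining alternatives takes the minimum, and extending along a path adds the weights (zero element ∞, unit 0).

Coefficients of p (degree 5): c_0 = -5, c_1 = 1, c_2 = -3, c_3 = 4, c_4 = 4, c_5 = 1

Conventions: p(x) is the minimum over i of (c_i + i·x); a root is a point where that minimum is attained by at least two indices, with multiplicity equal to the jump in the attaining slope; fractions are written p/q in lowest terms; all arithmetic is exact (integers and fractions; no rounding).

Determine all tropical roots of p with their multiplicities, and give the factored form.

hull edge (i=0, c=-5) to (i=2, c=-3): slope 1, span 2
hull edge (i=2, c=-3) to (i=5, c=1): slope 4/3, span 3
Factored form: p(x) = 1 ⊗ (x ⊕ (-4/3)) ⊗ (x ⊕ (-4/3)) ⊗ (x ⊕ (-4/3)) ⊗ (x ⊕ (-1)) ⊗ (x ⊕ (-1))
Answer: roots = -4/3 (mult 3), -1 (mult 2)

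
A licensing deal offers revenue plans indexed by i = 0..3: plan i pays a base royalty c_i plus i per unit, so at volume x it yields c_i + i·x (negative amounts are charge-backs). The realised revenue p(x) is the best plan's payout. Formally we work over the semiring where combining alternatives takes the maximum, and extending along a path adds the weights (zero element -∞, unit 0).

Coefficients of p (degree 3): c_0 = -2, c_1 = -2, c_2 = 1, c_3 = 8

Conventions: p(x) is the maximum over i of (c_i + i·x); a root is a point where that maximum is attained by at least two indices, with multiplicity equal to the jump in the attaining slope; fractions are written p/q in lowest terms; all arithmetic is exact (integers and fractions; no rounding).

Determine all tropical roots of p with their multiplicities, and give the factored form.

hull edge (i=0, c=-2) to (i=3, c=8): slope 10/3, span 3
Factored form: p(x) = 8 ⊗ (x ⊕ (-10/3)) ⊗ (x ⊕ (-10/3)) ⊗ (x ⊕ (-10/3))
Answer: roots = -10/3 (mult 3)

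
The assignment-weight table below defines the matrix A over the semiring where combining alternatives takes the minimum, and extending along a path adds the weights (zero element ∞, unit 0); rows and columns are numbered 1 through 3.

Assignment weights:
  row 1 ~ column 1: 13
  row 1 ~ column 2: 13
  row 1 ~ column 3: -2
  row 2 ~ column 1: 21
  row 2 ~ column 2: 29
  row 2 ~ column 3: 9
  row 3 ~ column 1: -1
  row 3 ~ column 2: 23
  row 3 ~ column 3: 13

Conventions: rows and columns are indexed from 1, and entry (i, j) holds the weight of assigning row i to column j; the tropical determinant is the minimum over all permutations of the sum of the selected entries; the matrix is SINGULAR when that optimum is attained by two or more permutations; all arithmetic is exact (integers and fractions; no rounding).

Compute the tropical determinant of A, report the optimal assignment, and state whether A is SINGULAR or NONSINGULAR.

σ = (1, 2, 3): 13 + 29 + 13 = 55
σ = (1, 3, 2): 13 + 9 + 23 = 45
σ = (2, 1, 3): 13 + 21 + 13 = 47
σ = (2, 3, 1): 13 + 9 + (-1) = 21
σ = (3, 1, 2): (-2) + 21 + 23 = 42
σ = (3, 2, 1): (-2) + 29 + (-1) = 26
Optimal value attained by: σ = (2, 3, 1).
Answer: det⊕(A) = 21; verdict: NONSINGULAR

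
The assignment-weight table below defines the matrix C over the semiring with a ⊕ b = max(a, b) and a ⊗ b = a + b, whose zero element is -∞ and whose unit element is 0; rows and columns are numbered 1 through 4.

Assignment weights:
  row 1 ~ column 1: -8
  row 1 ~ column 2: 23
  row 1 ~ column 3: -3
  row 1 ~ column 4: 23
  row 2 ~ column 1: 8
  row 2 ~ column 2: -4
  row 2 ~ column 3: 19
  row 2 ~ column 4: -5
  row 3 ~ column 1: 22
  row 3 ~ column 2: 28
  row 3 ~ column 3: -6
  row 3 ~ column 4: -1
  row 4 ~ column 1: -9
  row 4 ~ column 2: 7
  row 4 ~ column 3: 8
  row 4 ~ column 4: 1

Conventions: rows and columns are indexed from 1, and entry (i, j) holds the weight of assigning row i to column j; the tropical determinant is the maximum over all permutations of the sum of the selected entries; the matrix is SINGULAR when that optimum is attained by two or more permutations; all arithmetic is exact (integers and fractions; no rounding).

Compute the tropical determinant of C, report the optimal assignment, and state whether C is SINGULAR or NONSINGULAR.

σ = (1, 2, 3, 4): (-8) + (-4) + (-6) + 1 = -17
σ = (1, 2, 4, 3): (-8) + (-4) + (-1) + 8 = -5
σ = (1, 3, 2, 4): (-8) + 19 + 28 + 1 = 40
σ = (1, 3, 4, 2): (-8) + 19 + (-1) + 7 = 17
σ = (1, 4, 2, 3): (-8) + (-5) + 28 + 8 = 23
σ = (1, 4, 3, 2): (-8) + (-5) + (-6) + 7 = -12
σ = (2, 1, 3, 4): 23 + 8 + (-6) + 1 = 26
σ = (2, 1, 4, 3): 23 + 8 + (-1) + 8 = 38
σ = (2, 3, 1, 4): 23 + 19 + 22 + 1 = 65
σ = (2, 3, 4, 1): 23 + 19 + (-1) + (-9) = 32
σ = (2, 4, 1, 3): 23 + (-5) + 22 + 8 = 48
σ = (2, 4, 3, 1): 23 + (-5) + (-6) + (-9) = 3
σ = (3, 1, 2, 4): (-3) + 8 + 28 + 1 = 34
σ = (3, 1, 4, 2): (-3) + 8 + (-1) + 7 = 11
σ = (3, 2, 1, 4): (-3) + (-4) + 22 + 1 = 16
σ = (3, 2, 4, 1): (-3) + (-4) + (-1) + (-9) = -17
σ = (3, 4, 1, 2): (-3) + (-5) + 22 + 7 = 21
σ = (3, 4, 2, 1): (-3) + (-5) + 28 + (-9) = 11
σ = (4, 1, 2, 3): 23 + 8 + 28 + 8 = 67
σ = (4, 1, 3, 2): 23 + 8 + (-6) + 7 = 32
σ = (4, 2, 1, 3): 23 + (-4) + 22 + 8 = 49
σ = (4, 2, 3, 1): 23 + (-4) + (-6) + (-9) = 4
σ = (4, 3, 1, 2): 23 + 19 + 22 + 7 = 71
σ = (4, 3, 2, 1): 23 + 19 + 28 + (-9) = 61
Optimal value attained by: σ = (4, 3, 1, 2).
Answer: det⊕(C) = 71; verdict: NONSINGULAR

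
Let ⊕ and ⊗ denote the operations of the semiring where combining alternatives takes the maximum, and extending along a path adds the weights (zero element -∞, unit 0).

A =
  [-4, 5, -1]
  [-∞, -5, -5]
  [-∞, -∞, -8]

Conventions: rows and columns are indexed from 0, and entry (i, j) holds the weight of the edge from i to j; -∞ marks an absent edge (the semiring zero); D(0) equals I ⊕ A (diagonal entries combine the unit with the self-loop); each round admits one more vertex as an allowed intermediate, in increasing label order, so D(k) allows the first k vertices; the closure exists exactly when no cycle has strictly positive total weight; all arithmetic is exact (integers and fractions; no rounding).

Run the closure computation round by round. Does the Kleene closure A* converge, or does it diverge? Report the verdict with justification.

D(0):
  [0, 5, -1]
  [-∞, 0, -5]
  [-∞, -∞, 0]
D(1):
  [0, 5, -1]
  [-∞, 0, -5]
  [-∞, -∞, 0]
D(2):
  [0, 5, 0]
  [-∞, 0, -5]
  [-∞, -∞, 0]
D(3):
  [0, 5, 0]
  [-∞, 0, -5]
  [-∞, -∞, 0]
Key observation: every diagonal entry stays at the unit through all rounds, so no improving cycle exists.
Answer: CONVERGES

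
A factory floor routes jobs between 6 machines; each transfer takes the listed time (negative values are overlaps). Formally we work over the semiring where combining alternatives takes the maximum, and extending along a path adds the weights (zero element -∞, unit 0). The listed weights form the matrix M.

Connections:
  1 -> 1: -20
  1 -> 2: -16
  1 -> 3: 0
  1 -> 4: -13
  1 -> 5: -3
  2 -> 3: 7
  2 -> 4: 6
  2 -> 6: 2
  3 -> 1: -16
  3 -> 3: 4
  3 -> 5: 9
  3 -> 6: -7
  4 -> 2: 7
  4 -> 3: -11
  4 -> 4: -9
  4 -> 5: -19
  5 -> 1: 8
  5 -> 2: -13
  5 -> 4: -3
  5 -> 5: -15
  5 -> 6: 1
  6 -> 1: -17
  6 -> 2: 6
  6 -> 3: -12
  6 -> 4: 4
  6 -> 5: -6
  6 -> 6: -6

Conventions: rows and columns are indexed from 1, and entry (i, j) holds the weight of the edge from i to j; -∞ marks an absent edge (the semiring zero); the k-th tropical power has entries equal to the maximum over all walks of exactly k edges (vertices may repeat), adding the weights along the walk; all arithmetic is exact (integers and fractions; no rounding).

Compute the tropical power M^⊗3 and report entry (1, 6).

M^⊗2:
  [5, -6, 4, -6, 9, -2]
  [-9, 13, 11, 6, 16, 0]
  [17, -1, 8, 6, 13, 10]
  [-11, -2, 14, 13, -2, 9]
  [-7, 7, 8, 5, 5, -5]
  [2, 11, 13, 12, -3, 8]
M^⊗3:
  [17, 4, 8, 6, 13, 10]
  [24, 13, 20, 19, 20, 17]
  [21, 16, 17, 14, 17, 14]
  [6, 20, 18, 13, 23, 7]
  [13, 12, 14, 13, 17, 9]
  [5, 19, 18, 17, 22, 13]
Key observation: the optimum is the walk 1->3->5->6, with weight 0 + 9 + 1 = 10.
Optimal value attained by: walk 1->3->5->6.
Answer: (M^⊗3)[1][6] = 10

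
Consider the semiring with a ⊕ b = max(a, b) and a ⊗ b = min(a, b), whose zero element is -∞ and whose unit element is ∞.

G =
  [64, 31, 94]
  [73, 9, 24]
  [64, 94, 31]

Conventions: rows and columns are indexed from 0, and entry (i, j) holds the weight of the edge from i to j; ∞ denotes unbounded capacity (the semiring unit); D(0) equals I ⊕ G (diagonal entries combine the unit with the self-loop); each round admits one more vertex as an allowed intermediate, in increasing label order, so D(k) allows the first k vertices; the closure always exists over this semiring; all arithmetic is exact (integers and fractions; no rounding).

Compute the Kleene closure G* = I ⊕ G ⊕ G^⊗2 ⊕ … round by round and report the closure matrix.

D(0):
  [∞, 31, 94]
  [73, ∞, 24]
  [64, 94, ∞]
D(1):
  [∞, 31, 94]
  [73, ∞, 73]
  [64, 94, ∞]
D(2):
  [∞, 31, 94]
  [73, ∞, 73]
  [73, 94, ∞]
D(3):
  [∞, 94, 94]
  [73, ∞, 73]
  [73, 94, ∞]
Answer: G* = [[∞, 94, 94], [73, ∞, 73], [73, 94, ∞]]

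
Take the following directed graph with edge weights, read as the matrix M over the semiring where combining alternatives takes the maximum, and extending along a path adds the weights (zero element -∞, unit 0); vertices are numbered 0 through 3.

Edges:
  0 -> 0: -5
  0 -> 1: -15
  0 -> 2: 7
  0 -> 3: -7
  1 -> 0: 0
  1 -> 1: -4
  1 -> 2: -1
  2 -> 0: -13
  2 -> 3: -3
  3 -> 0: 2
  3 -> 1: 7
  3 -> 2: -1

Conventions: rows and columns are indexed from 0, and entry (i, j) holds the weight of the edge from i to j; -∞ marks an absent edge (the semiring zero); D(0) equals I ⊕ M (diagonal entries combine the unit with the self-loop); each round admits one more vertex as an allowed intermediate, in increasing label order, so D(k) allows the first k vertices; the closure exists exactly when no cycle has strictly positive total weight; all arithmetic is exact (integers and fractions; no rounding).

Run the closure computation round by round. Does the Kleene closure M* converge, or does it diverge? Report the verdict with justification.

D(0):
  [0, -15, 7, -7]
  [0, 0, -1, -∞]
  [-13, -∞, 0, -3]
  [2, 7, -1, 0]
D(1):
  [0, -15, 7, -7]
  [0, 0, 7, -7]
  [-13, -28, 0, -3]
  [2, 7, 9, 0]
D(2):
  [0, -15, 7, -7]
  [0, 0, 7, -7]
  [-13, -28, 0, -3]
  [7, 7, 14, 0]
Detection: at round 3, diagonal entry (3, 3) turns strictly positive.
Key observation: the cycle 3->0->2->3 has total weight 2 + 7 + (-3), which is strictly positive.
Answer: DIVERGES — positive cycle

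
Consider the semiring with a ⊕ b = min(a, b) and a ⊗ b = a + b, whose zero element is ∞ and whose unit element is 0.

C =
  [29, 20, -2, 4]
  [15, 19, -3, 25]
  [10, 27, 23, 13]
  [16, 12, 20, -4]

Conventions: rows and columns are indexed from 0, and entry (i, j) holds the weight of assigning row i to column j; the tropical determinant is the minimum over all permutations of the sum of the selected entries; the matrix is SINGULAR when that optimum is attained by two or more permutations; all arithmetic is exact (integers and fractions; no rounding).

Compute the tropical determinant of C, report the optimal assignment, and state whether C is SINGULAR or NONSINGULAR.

σ = (0, 1, 2, 3): 29 + 19 + 23 + (-4) = 67
σ = (0, 1, 3, 2): 29 + 19 + 13 + 20 = 81
σ = (0, 2, 1, 3): 29 + (-3) + 27 + (-4) = 49
σ = (0, 2, 3, 1): 29 + (-3) + 13 + 12 = 51
σ = (0, 3, 1, 2): 29 + 25 + 27 + 20 = 101
σ = (0, 3, 2, 1): 29 + 25 + 23 + 12 = 89
σ = (1, 0, 2, 3): 20 + 15 + 23 + (-4) = 54
σ = (1, 0, 3, 2): 20 + 15 + 13 + 20 = 68
σ = (1, 2, 0, 3): 20 + (-3) + 10 + (-4) = 23
σ = (1, 2, 3, 0): 20 + (-3) + 13 + 16 = 46
σ = (1, 3, 0, 2): 20 + 25 + 10 + 20 = 75
σ = (1, 3, 2, 0): 20 + 25 + 23 + 16 = 84
σ = (2, 0, 1, 3): (-2) + 15 + 27 + (-4) = 36
σ = (2, 0, 3, 1): (-2) + 15 + 13 + 12 = 38
σ = (2, 1, 0, 3): (-2) + 19 + 10 + (-4) = 23
σ = (2, 1, 3, 0): (-2) + 19 + 13 + 16 = 46
σ = (2, 3, 0, 1): (-2) + 25 + 10 + 12 = 45
σ = (2, 3, 1, 0): (-2) + 25 + 27 + 16 = 66
σ = (3, 0, 1, 2): 4 + 15 + 27 + 20 = 66
σ = (3, 0, 2, 1): 4 + 15 + 23 + 12 = 54
σ = (3, 1, 0, 2): 4 + 19 + 10 + 20 = 53
σ = (3, 1, 2, 0): 4 + 19 + 23 + 16 = 62
σ = (3, 2, 0, 1): 4 + (-3) + 10 + 12 = 23
σ = (3, 2, 1, 0): 4 + (-3) + 27 + 16 = 44
Optimal value attained by: σ = (1, 2, 0, 3).
Answer: det⊕(C) = 23; verdict: SINGULAR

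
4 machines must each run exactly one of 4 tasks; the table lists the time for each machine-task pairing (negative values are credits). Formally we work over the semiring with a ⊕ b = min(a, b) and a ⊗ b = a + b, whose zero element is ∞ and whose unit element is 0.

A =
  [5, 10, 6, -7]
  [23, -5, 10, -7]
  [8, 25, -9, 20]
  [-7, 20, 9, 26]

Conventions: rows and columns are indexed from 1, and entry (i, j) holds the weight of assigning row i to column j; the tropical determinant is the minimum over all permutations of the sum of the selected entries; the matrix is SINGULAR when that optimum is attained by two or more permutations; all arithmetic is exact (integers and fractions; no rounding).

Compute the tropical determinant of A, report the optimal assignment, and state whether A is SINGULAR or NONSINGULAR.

σ = (1, 2, 3, 4): 5 + (-5) + (-9) + 26 = 17
σ = (1, 2, 4, 3): 5 + (-5) + 20 + 9 = 29
σ = (1, 3, 2, 4): 5 + 10 + 25 + 26 = 66
σ = (1, 3, 4, 2): 5 + 10 + 20 + 20 = 55
σ = (1, 4, 2, 3): 5 + (-7) + 25 + 9 = 32
σ = (1, 4, 3, 2): 5 + (-7) + (-9) + 20 = 9
σ = (2, 1, 3, 4): 10 + 23 + (-9) + 26 = 50
σ = (2, 1, 4, 3): 10 + 23 + 20 + 9 = 62
σ = (2, 3, 1, 4): 10 + 10 + 8 + 26 = 54
σ = (2, 3, 4, 1): 10 + 10 + 20 + (-7) = 33
σ = (2, 4, 1, 3): 10 + (-7) + 8 + 9 = 20
σ = (2, 4, 3, 1): 10 + (-7) + (-9) + (-7) = -13
σ = (3, 1, 2, 4): 6 + 23 + 25 + 26 = 80
σ = (3, 1, 4, 2): 6 + 23 + 20 + 20 = 69
σ = (3, 2, 1, 4): 6 + (-5) + 8 + 26 = 35
σ = (3, 2, 4, 1): 6 + (-5) + 20 + (-7) = 14
σ = (3, 4, 1, 2): 6 + (-7) + 8 + 20 = 27
σ = (3, 4, 2, 1): 6 + (-7) + 25 + (-7) = 17
σ = (4, 1, 2, 3): (-7) + 23 + 25 + 9 = 50
σ = (4, 1, 3, 2): (-7) + 23 + (-9) + 20 = 27
σ = (4, 2, 1, 3): (-7) + (-5) + 8 + 9 = 5
σ = (4, 2, 3, 1): (-7) + (-5) + (-9) + (-7) = -28
σ = (4, 3, 1, 2): (-7) + 10 + 8 + 20 = 31
σ = (4, 3, 2, 1): (-7) + 10 + 25 + (-7) = 21
Optimal value attained by: σ = (4, 2, 3, 1).
Answer: det⊕(A) = -28; verdict: NONSINGULAR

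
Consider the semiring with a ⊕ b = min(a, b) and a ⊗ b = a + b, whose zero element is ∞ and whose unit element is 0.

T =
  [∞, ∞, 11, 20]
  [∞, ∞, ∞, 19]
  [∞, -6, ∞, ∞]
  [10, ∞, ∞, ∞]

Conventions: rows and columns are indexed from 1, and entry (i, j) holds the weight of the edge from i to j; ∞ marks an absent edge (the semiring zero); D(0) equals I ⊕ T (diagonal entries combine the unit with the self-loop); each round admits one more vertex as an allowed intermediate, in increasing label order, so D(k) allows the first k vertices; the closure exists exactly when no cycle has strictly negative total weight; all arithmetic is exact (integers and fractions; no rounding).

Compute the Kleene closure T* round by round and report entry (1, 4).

D(0):
  [0, ∞, 11, 20]
  [∞, 0, ∞, 19]
  [∞, -6, 0, ∞]
  [10, ∞, ∞, 0]
D(1):
  [0, ∞, 11, 20]
  [∞, 0, ∞, 19]
  [∞, -6, 0, ∞]
  [10, ∞, 21, 0]
D(2):
  [0, ∞, 11, 20]
  [∞, 0, ∞, 19]
  [∞, -6, 0, 13]
  [10, ∞, 21, 0]
D(3):
  [0, 5, 11, 20]
  [∞, 0, ∞, 19]
  [∞, -6, 0, 13]
  [10, 15, 21, 0]
D(4):
  [0, 5, 11, 20]
  [29, 0, 40, 19]
  [23, -6, 0, 13]
  [10, 15, 21, 0]
Answer: T*[1][4] = 20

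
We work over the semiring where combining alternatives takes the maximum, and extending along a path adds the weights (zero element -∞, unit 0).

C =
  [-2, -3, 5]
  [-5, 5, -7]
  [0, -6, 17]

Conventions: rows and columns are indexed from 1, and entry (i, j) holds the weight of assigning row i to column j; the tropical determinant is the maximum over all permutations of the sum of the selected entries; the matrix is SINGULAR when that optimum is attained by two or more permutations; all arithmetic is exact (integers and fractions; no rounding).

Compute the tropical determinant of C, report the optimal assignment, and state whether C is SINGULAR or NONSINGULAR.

σ = (1, 2, 3): (-2) + 5 + 17 = 20
σ = (1, 3, 2): (-2) + (-7) + (-6) = -15
σ = (2, 1, 3): (-3) + (-5) + 17 = 9
σ = (2, 3, 1): (-3) + (-7) + 0 = -10
σ = (3, 1, 2): 5 + (-5) + (-6) = -6
σ = (3, 2, 1): 5 + 5 + 0 = 10
Optimal value attained by: σ = (1, 2, 3).
Answer: det⊕(C) = 20; verdict: NONSINGULAR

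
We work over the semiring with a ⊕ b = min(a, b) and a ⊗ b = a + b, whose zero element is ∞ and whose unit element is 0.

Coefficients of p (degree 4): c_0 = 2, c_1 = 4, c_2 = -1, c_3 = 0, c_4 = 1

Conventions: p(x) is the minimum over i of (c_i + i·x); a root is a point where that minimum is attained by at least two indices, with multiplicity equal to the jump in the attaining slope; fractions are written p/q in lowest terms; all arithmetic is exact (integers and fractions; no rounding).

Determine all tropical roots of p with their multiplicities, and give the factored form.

hull edge (i=0, c=2) to (i=2, c=-1): slope -3/2, span 2
hull edge (i=2, c=-1) to (i=4, c=1): slope 1, span 2
Factored form: p(x) = 1 ⊗ (x ⊕ (-1)) ⊗ (x ⊕ (-1)) ⊗ (x ⊕ 3/2) ⊗ (x ⊕ 3/2)
Answer: roots = -1 (mult 2), 3/2 (mult 2)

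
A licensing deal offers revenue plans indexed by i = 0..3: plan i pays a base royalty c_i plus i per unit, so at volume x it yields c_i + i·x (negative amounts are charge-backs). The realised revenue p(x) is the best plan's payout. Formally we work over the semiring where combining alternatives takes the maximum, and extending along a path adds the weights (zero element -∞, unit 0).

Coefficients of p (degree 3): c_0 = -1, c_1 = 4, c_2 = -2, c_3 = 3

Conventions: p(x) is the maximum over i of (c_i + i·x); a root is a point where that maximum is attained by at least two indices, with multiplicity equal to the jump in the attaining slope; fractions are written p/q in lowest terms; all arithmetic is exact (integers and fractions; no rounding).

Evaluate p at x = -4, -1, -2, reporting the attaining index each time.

p(-4) = max(-1+0·(-4)=-1, 4+1·(-4)=0, -2+2·(-4)=-10, 3+3·(-4)=-9) = 0 (attained by i=1)
p(-1) = max(-1+0·(-1)=-1, 4+1·(-1)=3, -2+2·(-1)=-4, 3+3·(-1)=0) = 3 (attained by i=1)
p(-2) = max(-1+0·(-2)=-1, 4+1·(-2)=2, -2+2·(-2)=-6, 3+3·(-2)=-3) = 2 (attained by i=1)
Answer: p(-4) = 0; p(-1) = 3; p(-2) = 2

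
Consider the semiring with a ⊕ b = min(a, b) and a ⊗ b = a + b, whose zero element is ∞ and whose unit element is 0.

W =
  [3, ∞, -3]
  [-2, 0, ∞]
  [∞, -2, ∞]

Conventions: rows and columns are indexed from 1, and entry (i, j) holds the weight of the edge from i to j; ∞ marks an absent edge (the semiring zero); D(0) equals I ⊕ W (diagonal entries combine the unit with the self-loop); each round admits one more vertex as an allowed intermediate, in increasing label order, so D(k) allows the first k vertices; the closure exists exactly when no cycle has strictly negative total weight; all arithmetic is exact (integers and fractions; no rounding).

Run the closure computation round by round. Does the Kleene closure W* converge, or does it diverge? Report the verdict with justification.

D(0):
  [0, ∞, -3]
  [-2, 0, ∞]
  [∞, -2, 0]
D(1):
  [0, ∞, -3]
  [-2, 0, -5]
  [∞, -2, 0]
Detection: at round 2, diagonal entry (3, 3) turns strictly negative.
Key observation: the cycle 3->2->1->3 has total weight (-2) + (-2) + (-3), which is strictly negative.
Answer: DIVERGES — negative cycle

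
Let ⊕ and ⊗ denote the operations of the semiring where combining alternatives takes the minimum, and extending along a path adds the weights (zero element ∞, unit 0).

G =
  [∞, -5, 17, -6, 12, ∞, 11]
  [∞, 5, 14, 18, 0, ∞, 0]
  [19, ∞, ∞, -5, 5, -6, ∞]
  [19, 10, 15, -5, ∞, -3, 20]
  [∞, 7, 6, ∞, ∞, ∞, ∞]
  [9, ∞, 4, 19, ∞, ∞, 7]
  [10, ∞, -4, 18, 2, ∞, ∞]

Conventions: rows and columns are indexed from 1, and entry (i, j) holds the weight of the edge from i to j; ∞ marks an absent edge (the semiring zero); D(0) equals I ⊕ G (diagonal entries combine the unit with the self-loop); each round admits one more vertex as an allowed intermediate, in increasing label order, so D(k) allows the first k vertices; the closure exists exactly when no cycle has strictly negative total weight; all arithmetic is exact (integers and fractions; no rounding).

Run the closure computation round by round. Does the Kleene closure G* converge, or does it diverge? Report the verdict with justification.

Detection: at round 0, diagonal entry (4, 4) turns strictly negative.
Key observation: the cycle 4->4 has total weight (-5), which is strictly negative.
Answer: DIVERGES — negative cycle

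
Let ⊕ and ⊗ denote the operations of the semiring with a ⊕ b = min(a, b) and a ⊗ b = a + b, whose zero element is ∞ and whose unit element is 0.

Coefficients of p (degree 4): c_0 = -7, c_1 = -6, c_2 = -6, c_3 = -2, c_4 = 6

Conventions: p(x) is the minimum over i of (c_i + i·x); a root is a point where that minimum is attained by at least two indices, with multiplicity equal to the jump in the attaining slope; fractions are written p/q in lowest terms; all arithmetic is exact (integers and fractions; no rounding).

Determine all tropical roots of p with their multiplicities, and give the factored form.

hull edge (i=0, c=-7) to (i=2, c=-6): slope 1/2, span 2
hull edge (i=2, c=-6) to (i=3, c=-2): slope 4, span 1
hull edge (i=3, c=-2) to (i=4, c=6): slope 8, span 1
Factored form: p(x) = 6 ⊗ (x ⊕ (-8)) ⊗ (x ⊕ (-4)) ⊗ (x ⊕ (-1/2)) ⊗ (x ⊕ (-1/2))
Answer: roots = -8 (mult 1), -4 (mult 1), -1/2 (mult 2)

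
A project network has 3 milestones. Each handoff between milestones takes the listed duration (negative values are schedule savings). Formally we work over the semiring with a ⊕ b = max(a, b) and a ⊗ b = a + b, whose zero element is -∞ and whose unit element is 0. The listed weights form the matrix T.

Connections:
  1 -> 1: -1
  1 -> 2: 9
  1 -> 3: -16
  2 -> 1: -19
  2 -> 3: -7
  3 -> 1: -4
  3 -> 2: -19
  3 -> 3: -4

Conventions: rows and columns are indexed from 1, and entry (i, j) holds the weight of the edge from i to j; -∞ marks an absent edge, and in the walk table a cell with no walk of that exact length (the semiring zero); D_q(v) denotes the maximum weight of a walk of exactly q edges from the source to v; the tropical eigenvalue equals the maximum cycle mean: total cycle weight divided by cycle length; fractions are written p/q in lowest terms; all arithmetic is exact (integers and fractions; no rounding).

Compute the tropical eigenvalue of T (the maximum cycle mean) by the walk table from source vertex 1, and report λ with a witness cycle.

q=0: [0, -∞, -∞]
q=1: [-1, 9, -16]
q=2: [-2, 8, 2]
q=3: [-2, 7, 1]
Optimal cycle mean attained by: cycle 1->2->3->1, total 9 + (-7) + (-4), length 3.
Answer: λ = -2/3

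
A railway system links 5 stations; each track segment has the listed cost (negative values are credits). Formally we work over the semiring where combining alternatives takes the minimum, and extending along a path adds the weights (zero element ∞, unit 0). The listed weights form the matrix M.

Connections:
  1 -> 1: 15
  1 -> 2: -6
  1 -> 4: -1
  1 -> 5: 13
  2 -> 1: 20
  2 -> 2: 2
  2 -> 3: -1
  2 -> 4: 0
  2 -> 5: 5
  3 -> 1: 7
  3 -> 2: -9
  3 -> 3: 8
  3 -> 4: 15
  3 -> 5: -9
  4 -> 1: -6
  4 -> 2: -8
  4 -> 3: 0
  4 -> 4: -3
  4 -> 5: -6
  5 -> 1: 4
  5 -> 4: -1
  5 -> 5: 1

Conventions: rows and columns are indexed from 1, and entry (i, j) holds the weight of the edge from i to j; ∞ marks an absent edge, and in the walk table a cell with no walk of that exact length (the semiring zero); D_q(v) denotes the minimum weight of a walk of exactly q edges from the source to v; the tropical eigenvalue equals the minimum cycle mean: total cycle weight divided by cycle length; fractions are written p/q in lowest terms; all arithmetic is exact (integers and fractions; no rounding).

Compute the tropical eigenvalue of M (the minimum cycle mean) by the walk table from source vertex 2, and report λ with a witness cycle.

q=0: [∞, 0, ∞, ∞, ∞]
q=1: [20, 2, -1, 0, 5]
q=2: [-6, -10, 0, -3, -10]
q=3: [-9, -12, -11, -11, -9]
q=4: [-17, -20, -13, -14, -20]
q=5: [-20, -23, -21, -21, -22]
Optimal cycle mean attained by: cycle 2->3->2, total (-1) + (-9), length 2.
Answer: λ = -5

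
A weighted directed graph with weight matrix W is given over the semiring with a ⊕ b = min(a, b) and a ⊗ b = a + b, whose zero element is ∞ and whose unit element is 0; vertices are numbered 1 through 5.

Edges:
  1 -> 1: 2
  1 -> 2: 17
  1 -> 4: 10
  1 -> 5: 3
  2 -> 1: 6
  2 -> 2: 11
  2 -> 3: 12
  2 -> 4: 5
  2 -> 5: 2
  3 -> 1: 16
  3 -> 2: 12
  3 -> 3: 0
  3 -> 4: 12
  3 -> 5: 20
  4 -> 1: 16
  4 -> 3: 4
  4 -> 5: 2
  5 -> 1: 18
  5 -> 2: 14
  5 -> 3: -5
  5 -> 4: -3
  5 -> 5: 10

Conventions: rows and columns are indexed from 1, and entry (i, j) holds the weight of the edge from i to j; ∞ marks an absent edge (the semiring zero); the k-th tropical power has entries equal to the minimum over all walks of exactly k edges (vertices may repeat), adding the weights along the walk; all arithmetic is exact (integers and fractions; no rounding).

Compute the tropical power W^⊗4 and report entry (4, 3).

W^⊗2:
  [4, 17, -2, 0, 5]
  [8, 16, -3, -1, 7]
  [16, 12, 0, 12, 14]
  [18, 16, -3, -1, 12]
  [11, 7, -5, 7, -1]
W^⊗3:
  [6, 10, -2, 2, 2]
  [10, 9, -3, 4, 1]
  [16, 12, 0, 11, 14]
  [13, 9, -3, 9, 1]
  [11, 7, -6, -4, 9]
W^⊗4:
  [8, 10, -3, -1, 4]
  [12, 9, -4, -2, 6]
  [16, 12, 0, 11, 13]
  [13, 9, -4, -2, 11]
  [10, 6, -6, 6, -2]
Key observation: the optimum is the walk 4->5->4->5->3, with weight 2 + (-3) + 2 + (-5) = -4.
Optimal value attained by: walk 4->5->4->5->3.
Answer: (W^⊗4)[4][3] = -4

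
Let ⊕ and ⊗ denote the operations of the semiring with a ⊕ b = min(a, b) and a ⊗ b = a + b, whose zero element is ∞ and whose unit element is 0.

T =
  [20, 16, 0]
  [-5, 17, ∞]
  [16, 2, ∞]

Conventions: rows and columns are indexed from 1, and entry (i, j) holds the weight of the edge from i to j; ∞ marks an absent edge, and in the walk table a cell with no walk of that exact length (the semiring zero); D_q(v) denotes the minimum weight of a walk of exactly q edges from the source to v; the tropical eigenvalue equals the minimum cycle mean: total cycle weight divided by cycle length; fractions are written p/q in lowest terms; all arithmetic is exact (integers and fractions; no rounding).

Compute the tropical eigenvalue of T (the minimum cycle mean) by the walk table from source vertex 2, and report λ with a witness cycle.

q=0: [∞, 0, ∞]
q=1: [-5, 17, ∞]
q=2: [12, 11, -5]
q=3: [6, -3, 12]
Optimal cycle mean attained by: cycle 1->3->2->1, total 0 + 2 + (-5), length 3.
Answer: λ = -1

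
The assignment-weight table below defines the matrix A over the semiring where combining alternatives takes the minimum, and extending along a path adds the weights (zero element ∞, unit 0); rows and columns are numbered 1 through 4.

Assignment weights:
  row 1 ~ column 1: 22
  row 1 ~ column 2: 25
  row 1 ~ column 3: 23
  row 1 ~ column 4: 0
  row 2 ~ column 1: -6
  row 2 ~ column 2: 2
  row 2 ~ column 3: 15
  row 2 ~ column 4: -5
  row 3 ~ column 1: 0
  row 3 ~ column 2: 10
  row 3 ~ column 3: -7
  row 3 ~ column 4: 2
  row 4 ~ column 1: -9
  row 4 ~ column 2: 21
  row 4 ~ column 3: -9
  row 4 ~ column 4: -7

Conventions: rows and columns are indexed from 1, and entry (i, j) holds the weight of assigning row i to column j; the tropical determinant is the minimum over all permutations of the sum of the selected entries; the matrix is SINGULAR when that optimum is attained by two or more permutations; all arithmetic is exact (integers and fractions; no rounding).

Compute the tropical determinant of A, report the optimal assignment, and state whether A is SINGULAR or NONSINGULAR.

σ = (1, 2, 3, 4): 22 + 2 + (-7) + (-7) = 10
σ = (1, 2, 4, 3): 22 + 2 + 2 + (-9) = 17
σ = (1, 3, 2, 4): 22 + 15 + 10 + (-7) = 40
σ = (1, 3, 4, 2): 22 + 15 + 2 + 21 = 60
σ = (1, 4, 2, 3): 22 + (-5) + 10 + (-9) = 18
σ = (1, 4, 3, 2): 22 + (-5) + (-7) + 21 = 31
σ = (2, 1, 3, 4): 25 + (-6) + (-7) + (-7) = 5
σ = (2, 1, 4, 3): 25 + (-6) + 2 + (-9) = 12
σ = (2, 3, 1, 4): 25 + 15 + 0 + (-7) = 33
σ = (2, 3, 4, 1): 25 + 15 + 2 + (-9) = 33
σ = (2, 4, 1, 3): 25 + (-5) + 0 + (-9) = 11
σ = (2, 4, 3, 1): 25 + (-5) + (-7) + (-9) = 4
σ = (3, 1, 2, 4): 23 + (-6) + 10 + (-7) = 20
σ = (3, 1, 4, 2): 23 + (-6) + 2 + 21 = 40
σ = (3, 2, 1, 4): 23 + 2 + 0 + (-7) = 18
σ = (3, 2, 4, 1): 23 + 2 + 2 + (-9) = 18
σ = (3, 4, 1, 2): 23 + (-5) + 0 + 21 = 39
σ = (3, 4, 2, 1): 23 + (-5) + 10 + (-9) = 19
σ = (4, 1, 2, 3): 0 + (-6) + 10 + (-9) = -5
σ = (4, 1, 3, 2): 0 + (-6) + (-7) + 21 = 8
σ = (4, 2, 1, 3): 0 + 2 + 0 + (-9) = -7
σ = (4, 2, 3, 1): 0 + 2 + (-7) + (-9) = -14
σ = (4, 3, 1, 2): 0 + 15 + 0 + 21 = 36
σ = (4, 3, 2, 1): 0 + 15 + 10 + (-9) = 16
Optimal value attained by: σ = (4, 2, 3, 1).
Answer: det⊕(A) = -14; verdict: NONSINGULAR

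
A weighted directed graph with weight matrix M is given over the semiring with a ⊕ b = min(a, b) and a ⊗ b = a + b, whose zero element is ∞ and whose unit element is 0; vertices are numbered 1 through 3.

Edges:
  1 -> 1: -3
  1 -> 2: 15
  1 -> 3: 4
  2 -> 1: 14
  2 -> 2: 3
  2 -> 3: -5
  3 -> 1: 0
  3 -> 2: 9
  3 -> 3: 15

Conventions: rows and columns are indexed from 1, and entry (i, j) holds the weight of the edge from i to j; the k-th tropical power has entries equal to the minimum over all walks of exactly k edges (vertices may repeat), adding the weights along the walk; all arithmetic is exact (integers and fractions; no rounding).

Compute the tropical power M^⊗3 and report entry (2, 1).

M^⊗2:
  [-6, 12, 1]
  [-5, 4, -2]
  [-3, 12, 4]
M^⊗3:
  [-9, 9, -2]
  [-8, 7, -1]
  [-6, 12, 1]
Key observation: the optimum is the walk 2->3->1->1, with weight (-5) + 0 + (-3) = -8.
Optimal value attained by: walk 2->3->1->1.
Answer: (M^⊗3)[2][1] = -8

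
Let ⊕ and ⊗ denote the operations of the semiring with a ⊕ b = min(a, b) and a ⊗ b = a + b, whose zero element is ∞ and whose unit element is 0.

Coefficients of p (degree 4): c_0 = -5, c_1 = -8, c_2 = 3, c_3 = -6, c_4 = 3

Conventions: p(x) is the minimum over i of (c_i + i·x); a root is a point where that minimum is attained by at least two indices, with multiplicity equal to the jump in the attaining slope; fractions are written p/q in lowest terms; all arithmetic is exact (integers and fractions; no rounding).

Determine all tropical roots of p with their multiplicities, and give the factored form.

hull edge (i=0, c=-5) to (i=1, c=-8): slope -3, span 1
hull edge (i=1, c=-8) to (i=3, c=-6): slope 1, span 2
hull edge (i=3, c=-6) to (i=4, c=3): slope 9, span 1
Factored form: p(x) = 3 ⊗ (x ⊕ (-9)) ⊗ (x ⊕ (-1)) ⊗ (x ⊕ (-1)) ⊗ (x ⊕ 3)
Answer: roots = -9 (mult 1), -1 (mult 2), 3 (mult 1)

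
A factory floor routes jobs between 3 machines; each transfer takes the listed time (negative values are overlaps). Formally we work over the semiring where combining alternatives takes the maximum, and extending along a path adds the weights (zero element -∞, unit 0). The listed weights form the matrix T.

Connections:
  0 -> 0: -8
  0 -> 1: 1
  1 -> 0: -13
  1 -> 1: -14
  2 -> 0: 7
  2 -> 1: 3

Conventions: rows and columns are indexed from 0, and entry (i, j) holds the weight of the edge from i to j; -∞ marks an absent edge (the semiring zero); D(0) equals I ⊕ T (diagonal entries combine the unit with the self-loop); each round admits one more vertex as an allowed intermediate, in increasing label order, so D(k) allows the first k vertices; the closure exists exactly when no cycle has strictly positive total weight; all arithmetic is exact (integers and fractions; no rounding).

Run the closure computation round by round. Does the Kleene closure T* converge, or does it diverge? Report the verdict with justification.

D(0):
  [0, 1, -∞]
  [-13, 0, -∞]
  [7, 3, 0]
D(1):
  [0, 1, -∞]
  [-13, 0, -∞]
  [7, 8, 0]
D(2):
  [0, 1, -∞]
  [-13, 0, -∞]
  [7, 8, 0]
D(3):
  [0, 1, -∞]
  [-13, 0, -∞]
  [7, 8, 0]
Key observation: every diagonal entry stays at the unit through all rounds, so no improving cycle exists.
Answer: CONVERGES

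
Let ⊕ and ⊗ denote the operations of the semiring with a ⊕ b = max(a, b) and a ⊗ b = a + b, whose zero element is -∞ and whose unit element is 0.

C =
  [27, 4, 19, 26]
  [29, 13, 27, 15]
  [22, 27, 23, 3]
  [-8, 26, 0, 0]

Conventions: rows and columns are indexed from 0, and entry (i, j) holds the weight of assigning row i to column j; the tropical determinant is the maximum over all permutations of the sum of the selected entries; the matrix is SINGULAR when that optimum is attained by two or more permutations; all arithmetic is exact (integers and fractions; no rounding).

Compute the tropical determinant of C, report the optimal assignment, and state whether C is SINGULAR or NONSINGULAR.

σ = (0, 1, 2, 3): 27 + 13 + 23 + 0 = 63
σ = (0, 1, 3, 2): 27 + 13 + 3 + 0 = 43
σ = (0, 2, 1, 3): 27 + 27 + 27 + 0 = 81
σ = (0, 2, 3, 1): 27 + 27 + 3 + 26 = 83
σ = (0, 3, 1, 2): 27 + 15 + 27 + 0 = 69
σ = (0, 3, 2, 1): 27 + 15 + 23 + 26 = 91
σ = (1, 0, 2, 3): 4 + 29 + 23 + 0 = 56
σ = (1, 0, 3, 2): 4 + 29 + 3 + 0 = 36
σ = (1, 2, 0, 3): 4 + 27 + 22 + 0 = 53
σ = (1, 2, 3, 0): 4 + 27 + 3 + (-8) = 26
σ = (1, 3, 0, 2): 4 + 15 + 22 + 0 = 41
σ = (1, 3, 2, 0): 4 + 15 + 23 + (-8) = 34
σ = (2, 0, 1, 3): 19 + 29 + 27 + 0 = 75
σ = (2, 0, 3, 1): 19 + 29 + 3 + 26 = 77
σ = (2, 1, 0, 3): 19 + 13 + 22 + 0 = 54
σ = (2, 1, 3, 0): 19 + 13 + 3 + (-8) = 27
σ = (2, 3, 0, 1): 19 + 15 + 22 + 26 = 82
σ = (2, 3, 1, 0): 19 + 15 + 27 + (-8) = 53
σ = (3, 0, 1, 2): 26 + 29 + 27 + 0 = 82
σ = (3, 0, 2, 1): 26 + 29 + 23 + 26 = 104
σ = (3, 1, 0, 2): 26 + 13 + 22 + 0 = 61
σ = (3, 1, 2, 0): 26 + 13 + 23 + (-8) = 54
σ = (3, 2, 0, 1): 26 + 27 + 22 + 26 = 101
σ = (3, 2, 1, 0): 26 + 27 + 27 + (-8) = 72
Optimal value attained by: σ = (3, 0, 2, 1).
Answer: det⊕(C) = 104; verdict: NONSINGULAR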